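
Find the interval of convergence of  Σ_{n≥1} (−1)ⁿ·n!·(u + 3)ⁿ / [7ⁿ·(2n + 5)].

Apply the ratio test: |a_{n+1}| / |a_n| = (n+1) · 1/7 · (2n + 5)/(2(n+1) + 5), which tends to ∞ as n → ∞.
The terms grow without bound for any (u + 3) ≠ 0, so R = 0 (convergence only at u = -3).

{-3}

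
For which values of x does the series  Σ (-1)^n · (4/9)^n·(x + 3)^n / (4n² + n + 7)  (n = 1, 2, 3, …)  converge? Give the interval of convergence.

[-21/4, -3/4]

Apply the ratio test: |a_{n+1}| / |a_n| = [(4n² + n + 7)/(4(n+1)² + (n+1) + 7)] · 4/9, which tends to 4/9 as n → ∞.
Thus R = 1/(4/9) = 9/4.
Endpoint x = -3/4: absolute convergence follows by limit comparison with Σ 1/n².
Check x = -21/4: absolute convergence follows by limit comparison with Σ 1/n².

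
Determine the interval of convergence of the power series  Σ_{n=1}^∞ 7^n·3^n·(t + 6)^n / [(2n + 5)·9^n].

[-45/7, -39/7)

The ratio of consecutive coefficients is [(2n + 5)/(2(n+1) + 5)] · 7·3/9 → 7/3.
Thus R = 1/(7/3) = 3/7.
Endpoint t = -39/7: the terms behave like c/n; limit comparison with the harmonic series gives divergence.
Endpoint t = -45/7: an alternating series whose terms decrease to 0 in absolute value, so it converges by the Leibniz criterion.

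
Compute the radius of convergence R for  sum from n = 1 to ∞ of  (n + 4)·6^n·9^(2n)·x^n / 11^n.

R = 11/486

Ratio test: |a_{n+1}/a_n| = [((n+1) + 4)/(n + 4)] · 6·81/11 → 486/11 as n → ∞.
The series converges when 486/11 · |x| < 1, giving R = 11/486.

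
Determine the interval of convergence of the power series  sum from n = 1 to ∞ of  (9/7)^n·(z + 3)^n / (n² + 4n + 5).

[-34/9, -20/9]

Apply the ratio test: |a_{n+1}| / |a_n| = [(n² + 4n + 5)/((n+1)² + 4(n+1) + 5)] · 9/7, which tends to 9/7 as n → ∞.
Hence the series converges for |z + 3| < 1/(9/7) = 7/9, so the radius of convergence is 7/9.
Endpoint z = -20/9: the terms are on the order of 1/n², so the series converges absolutely by comparison with the p-series (p = 2 > 1).
When z = -34/9, absolute convergence follows by limit comparison with Σ 1/n².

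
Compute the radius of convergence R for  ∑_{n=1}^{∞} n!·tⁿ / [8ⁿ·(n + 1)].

R = 0

Apply the ratio test: |a_{n+1}| / |a_n| = (n+1) · 1/8 · (n + 1)/((n+1) + 1), which tends to ∞ as n → ∞.
The terms grow without bound for any t ≠ 0, so R = 0 (convergence only at t = 0).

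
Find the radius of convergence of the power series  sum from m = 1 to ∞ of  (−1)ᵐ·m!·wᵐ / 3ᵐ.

R = 0

The ratio of consecutive coefficients is (m+1) · 1/3 → ∞.
Since the ratio → ∞, the series diverges for every w ≠ 0, and R = 0.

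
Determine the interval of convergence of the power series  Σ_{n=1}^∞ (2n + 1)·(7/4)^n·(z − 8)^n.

(52/7, 60/7)

By the ratio test, |a_{n+1}/a_n| = [(2(n+1) + 1)/(2n + 1)] · 7/4 → 7/4.
Hence the series converges for |z − 8| < 1/(7/4) = 4/7, so the radius of convergence is 4/7.
Check z = 60/7: the n-th term does not approach 0; divergence by the term test.
When z = 52/7, the n-th term does not approach 0; divergence by the term test.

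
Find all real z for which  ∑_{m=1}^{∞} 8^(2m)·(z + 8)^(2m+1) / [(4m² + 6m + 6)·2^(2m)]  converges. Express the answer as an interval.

Apply the ratio test: |a_{m+1}| / |a_m| = [(4m² + 6m + 6)/(4(m+1)² + 6(m+1) + 6)] · 64/4, which tends to 16 as m → ∞.
Writing y = (z + 8)², the series in y has radius 1/16, so |z + 8| < √(1/16) = 1/4 and R = 1/4.
Endpoint z = -31/4: the terms are on the order of 1/m², so the series converges absolutely by comparison with the p-series (p = 2 > 1).
Check z = -33/4: absolute convergence follows by limit comparison with Σ 1/m².

[-33/4, -31/4]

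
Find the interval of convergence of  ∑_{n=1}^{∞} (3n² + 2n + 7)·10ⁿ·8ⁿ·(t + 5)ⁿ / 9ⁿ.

(-409/80, -391/80)

By the ratio test, |a_{n+1}/a_n| = [(3(n+1)² + 2(n+1) + 7)/(3n² + 2n + 7)] · 10·8/9 → 80/9.
Thus R = 1/(80/9) = 9/80.
Check t = -391/80: the terms do not tend to 0, so the series diverges.
Check t = -409/80: the terms have absolute value of order n², which does not tend to 0, so the series diverges by the divergence test.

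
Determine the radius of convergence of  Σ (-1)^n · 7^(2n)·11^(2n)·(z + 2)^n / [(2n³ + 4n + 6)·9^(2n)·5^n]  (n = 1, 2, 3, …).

R = 405/5929

Apply the ratio test: |a_{n+1}| / |a_n| = [(2n³ + 4n + 6)/(2(n+1)³ + 4(n+1) + 6)] · 49·121/(81·5), which tends to 5929/405 as n → ∞.
Hence the series converges for |z + 2| < 1/(5929/405) = 405/5929, so the radius of convergence is 405/5929.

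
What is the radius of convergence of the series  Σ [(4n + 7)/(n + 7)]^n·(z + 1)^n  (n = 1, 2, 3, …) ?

R = 1/4

Applying the root test, |a_n|^(1/n) = (4n + 7)/(n + 7) → 4.
Thus R = 1/(4) = 1/4.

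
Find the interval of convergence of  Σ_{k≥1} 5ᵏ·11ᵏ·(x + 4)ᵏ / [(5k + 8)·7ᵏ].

By the ratio test, |a_{k+1}/a_k| = [(5k + 8)/(5(k+1) + 8)] · 5·11/7 → 55/7.
Hence the series converges for |x + 4| < 1/(55/7) = 7/55, so the radius of convergence is 7/55.
At x = -213/55: the terms behave like c/k; limit comparison with the harmonic series gives divergence.
At x = -227/55: an alternating series whose terms decrease to 0 in absolute value, so it converges by the Leibniz criterion.

[-227/55, -213/55)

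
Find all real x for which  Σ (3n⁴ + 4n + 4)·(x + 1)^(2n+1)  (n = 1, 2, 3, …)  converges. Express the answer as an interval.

By the ratio test, |a_{n+1}/a_n| = (3(n+1)⁴ + 4(n+1) + 4)/(3n⁴ + 4n + 4) → 1.
Writing y = (x + 1)², the series in y has radius 1, so |x + 1| < √(1) = 1 and R = 1.
At x = 0: the n-th term does not approach 0; divergence by the term test.
Check x = -2: the terms have absolute value of order n⁴, which does not tend to 0, so the series diverges by the divergence test.

(-2, 0)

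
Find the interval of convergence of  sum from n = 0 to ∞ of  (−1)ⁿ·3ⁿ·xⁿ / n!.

By the ratio test, |a_{n+1}/a_n| = 3 · 1/(n+1) → 0.
The limit is 0, so the series converges for all x; R = ∞.

(−∞, ∞)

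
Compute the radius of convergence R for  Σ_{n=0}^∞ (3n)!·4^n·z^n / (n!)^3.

Apply the ratio test: |a_{n+1}| / |a_n| = (3n+1)·(3n+2)·(3n+3)/(n+1)³ · 4, which tends to 108 as n → ∞.
Hence the series converges for |z| < 1/(108) = 1/108, so the radius of convergence is 1/108.

R = 1/108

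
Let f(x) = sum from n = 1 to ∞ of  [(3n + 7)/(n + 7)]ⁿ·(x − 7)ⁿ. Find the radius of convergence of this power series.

R = 1/3

Applying the root test, |a_n|^(1/n) = (3n + 7)/(n + 7) → 3.
Convergence for |x − 7| · 3 < 1, i.e. |x − 7| < 1/3. So R = 1/3.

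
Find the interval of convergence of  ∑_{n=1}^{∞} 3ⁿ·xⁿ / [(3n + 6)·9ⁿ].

[-3, 3)

By the ratio test, |a_{n+1}/a_n| = [(3n + 6)/(3(n+1) + 6)] · 3/9 → 1/3.
Thus R = 1/(1/3) = 3.
Endpoint x = 3: the terms behave like c/n; limit comparison with the harmonic series gives divergence.
Endpoint x = -3: convergence follows from the alternating series test (terms decrease monotonically to 0).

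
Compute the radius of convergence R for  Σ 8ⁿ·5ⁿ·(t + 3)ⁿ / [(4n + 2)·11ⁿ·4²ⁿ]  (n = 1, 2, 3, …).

By the ratio test, |a_{n+1}/a_n| = [(4n + 2)/(4(n+1) + 2)] · 8·5/(11·16) → 5/22.
Hence the series converges for |t + 3| < 1/(5/22) = 22/5, so the radius of convergence is 22/5.

R = 22/5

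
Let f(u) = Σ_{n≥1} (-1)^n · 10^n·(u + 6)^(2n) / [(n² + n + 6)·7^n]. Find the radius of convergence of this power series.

Ratio test: |a_{n+1}/a_n| = [(n² + n + 6)/((n+1)² + (n+1) + 6)] · 10/7 → 10/7 as n → ∞.
Successive powers of (u + 6) differ by 2, so the series converges when |u + 6|² · 10/7 < 1, i.e. |u + 6| < √(7/10). So R = √70/10.

R = √70/10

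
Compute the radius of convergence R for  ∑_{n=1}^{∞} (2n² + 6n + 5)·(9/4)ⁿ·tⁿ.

By the ratio test, |a_{n+1}/a_n| = [(2(n+1)² + 6(n+1) + 5)/(2n² + 6n + 5)] · 9/4 → 9/4.
Hence the series converges for |t| < 1/(9/4) = 4/9, so the radius of convergence is 4/9.

R = 4/9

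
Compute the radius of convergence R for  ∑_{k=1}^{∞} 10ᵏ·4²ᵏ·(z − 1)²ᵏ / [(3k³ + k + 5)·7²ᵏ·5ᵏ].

By the ratio test, |a_{k+1}/a_k| = [(3k³ + k + 5)/(3(k+1)³ + (k+1) + 5)] · 10·16/(49·5) → 32/49.
Writing y = (z − 1)², the series in y has radius 49/32, so |z − 1| < √(49/32) and R = 7√2/8.

R = 7√2/8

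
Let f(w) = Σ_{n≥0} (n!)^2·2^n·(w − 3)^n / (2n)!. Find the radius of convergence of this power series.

R = 2

Apply the ratio test: |a_{n+1}| / |a_n| = (n+1)²/[(2n+1)·(2n+2)] · 2, which tends to 1/2 as n → ∞.
Thus R = 1/(1/2) = 2.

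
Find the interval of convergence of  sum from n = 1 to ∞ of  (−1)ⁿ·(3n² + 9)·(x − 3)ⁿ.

(2, 4)

Ratio test: |a_{n+1}/a_n| = (3(n+1)² + 9)/(3n² + 9) → 1 as n → ∞.
Convergence for |x − 3| < 1, so R = 1.
Endpoint x = 4: the terms have absolute value of order n², which does not tend to 0, so the series diverges by the divergence test.
When x = 2, the terms have absolute value of order n², which does not tend to 0, so the series diverges by the divergence test.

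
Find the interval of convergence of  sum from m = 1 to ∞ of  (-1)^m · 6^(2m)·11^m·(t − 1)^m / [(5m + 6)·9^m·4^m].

(10/11, 12/11]

Ratio test: |a_{m+1}/a_m| = [(5m + 6)/(5(m+1) + 6)] · 36·11/(9·4) → 11 as m → ∞.
Thus R = 1/(11) = 1/11.
Check t = 12/11: convergence follows from the alternating series test (terms decrease monotonically to 0).
When t = 10/11, the terms behave like c/m; limit comparison with the harmonic series gives divergence.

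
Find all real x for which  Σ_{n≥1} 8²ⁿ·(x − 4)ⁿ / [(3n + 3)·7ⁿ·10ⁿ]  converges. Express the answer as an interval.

[93/32, 163/32)

The ratio of consecutive coefficients is [(3n + 3)/(3(n+1) + 3)] · 64/(7·10) → 32/35.
Thus R = 1/(32/35) = 35/32.
When x = 163/32, comparison with the harmonic series Σ 1/n shows the series diverges.
Check x = 93/32: the terms alternate in sign and decrease monotonically to 0 in absolute value (size ~ c/n), so the alternating series test gives convergence.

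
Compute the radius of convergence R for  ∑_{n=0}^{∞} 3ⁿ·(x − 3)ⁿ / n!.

R = ∞

Ratio test: |a_{n+1}/a_n| = 3 · 1/(n+1) → 0 as n → ∞.
The limit is 0, so the series converges for all x; R = ∞.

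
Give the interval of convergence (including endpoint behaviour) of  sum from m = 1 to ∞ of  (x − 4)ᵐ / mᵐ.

(−∞, ∞)

Root test: |a_m|^(1/m) = 1/m → 0.
The limit is 0 for every x, so R = ∞.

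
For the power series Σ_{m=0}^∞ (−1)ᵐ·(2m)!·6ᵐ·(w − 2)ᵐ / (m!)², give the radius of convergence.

By the ratio test, |a_{m+1}/a_m| = (2m+1)·(2m+2)/(m+1)² · 6 → 24.
The series converges when 24 · |w − 2| < 1, giving R = 1/24.

R = 1/24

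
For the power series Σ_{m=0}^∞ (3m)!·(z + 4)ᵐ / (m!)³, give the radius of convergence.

R = 1/27

The ratio of consecutive coefficients is (3m+1)·(3m+2)·(3m+3)/(m+1)³ → 27.
Thus R = 1/(27) = 1/27.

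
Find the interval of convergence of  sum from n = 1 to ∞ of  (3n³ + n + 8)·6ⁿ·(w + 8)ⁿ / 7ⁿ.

By the ratio test, |a_{n+1}/a_n| = [(3(n+1)³ + (n+1) + 8)/(3n³ + n + 8)] · 6/7 → 6/7.
The series converges when 6/7 · |w + 8| < 1, giving R = 7/6.
At w = -41/6: the terms do not tend to 0, so the series diverges.
Endpoint w = -55/6: the n-th term does not approach 0; divergence by the term test.

(-55/6, -41/6)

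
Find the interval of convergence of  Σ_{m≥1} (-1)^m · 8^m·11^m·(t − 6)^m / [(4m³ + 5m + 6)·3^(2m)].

[519/88, 537/88]

The ratio of consecutive coefficients is [(4m³ + 5m + 6)/(4(m+1)³ + 5(m+1) + 6)] · 8·11/9 → 88/9.
The series converges when 88/9 · |t − 6| < 1, giving R = 9/88.
Check t = 537/88: the series is dominated by a constant times Σ 1/m³, which converges (p = 3 > 1).
Check t = 519/88: the terms are on the order of 1/m³, so the series converges absolutely by comparison with the p-series (p = 3 > 1).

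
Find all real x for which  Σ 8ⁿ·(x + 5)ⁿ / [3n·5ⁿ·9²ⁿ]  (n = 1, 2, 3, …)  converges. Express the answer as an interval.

[-445/8, 365/8)

By the ratio test, |a_{n+1}/a_n| = [3n/3(n+1)] · 8/(5·81) → 8/405.
The series converges when 8/405 · |x + 5| < 1, giving R = 405/8.
Check x = 365/8: comparison with the harmonic series Σ 1/n shows the series diverges.
Check x = -445/8: convergence follows from the alternating series test (terms decrease monotonically to 0).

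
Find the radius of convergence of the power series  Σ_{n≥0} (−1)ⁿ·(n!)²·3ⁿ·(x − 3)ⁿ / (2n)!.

R = 4/3

Apply the ratio test: |a_{n+1}| / |a_n| = (n+1)²/[(2n+1)·(2n+2)] · 3, which tends to 3/4 as n → ∞.
Hence the series converges for |x − 3| < 1/(3/4) = 4/3, so the radius of convergence is 4/3.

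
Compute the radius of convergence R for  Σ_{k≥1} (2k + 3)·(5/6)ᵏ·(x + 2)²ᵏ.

R = √30/5

Ratio test: |a_{k+1}/a_k| = [(2(k+1) + 3)/(2k + 3)] · 5/6 → 5/6 as k → ∞.
Successive powers of (x + 2) differ by 2, so the series converges when |x + 2|² · 5/6 < 1, i.e. |x + 2| < √(6/5). So R = √30/5.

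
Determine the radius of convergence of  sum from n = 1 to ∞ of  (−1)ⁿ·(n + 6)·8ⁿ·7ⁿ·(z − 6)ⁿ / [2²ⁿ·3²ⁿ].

Apply the ratio test: |a_{n+1}| / |a_n| = [((n+1) + 6)/(n + 6)] · 8·7/(4·9), which tends to 14/9 as n → ∞.
Hence the series converges for |z − 6| < 1/(14/9) = 9/14, so the radius of convergence is 9/14.

R = 9/14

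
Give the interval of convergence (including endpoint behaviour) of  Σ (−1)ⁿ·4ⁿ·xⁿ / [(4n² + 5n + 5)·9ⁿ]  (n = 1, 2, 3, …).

[-9/4, 9/4]

Ratio test: |a_{n+1}/a_n| = [(4n² + 5n + 5)/(4(n+1)² + 5(n+1) + 5)] · 4/9 → 4/9 as n → ∞.
Convergence for |x| · 4/9 < 1, i.e. |x| < 9/4. So R = 9/4.
Check x = 9/4: the series is dominated by a constant times Σ 1/n², which converges (p = 2 > 1).
At x = -9/4: the series is dominated by a constant times Σ 1/n², which converges (p = 2 > 1).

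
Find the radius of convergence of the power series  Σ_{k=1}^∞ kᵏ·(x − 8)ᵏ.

By the Cauchy root test, |a_k|^(1/k) = k → ∞.
Since the k-th root of |a_k| is unbounded, the series converges only at x = 8; R = 0.

R = 0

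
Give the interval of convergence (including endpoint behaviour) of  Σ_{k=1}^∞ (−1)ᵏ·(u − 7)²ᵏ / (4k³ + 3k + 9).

[6, 8]

By the ratio test, |a_{k+1}/a_k| = (4k³ + 3k + 9)/(4(k+1)³ + 3(k+1) + 9) → 1.
Writing y = (u − 7)², the series in y has radius 1, so |u − 7| < √(1) = 1 and R = 1.
At u = 8: absolute convergence follows by limit comparison with Σ 1/k³.
Check u = 6: absolute convergence follows by limit comparison with Σ 1/k³.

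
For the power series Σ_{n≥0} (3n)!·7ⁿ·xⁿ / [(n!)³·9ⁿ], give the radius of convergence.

R = 1/21

Ratio test: |a_{n+1}/a_n| = (3n+1)·(3n+2)·(3n+3)/(n+1)³ · 7/9 → 21 as n → ∞.
Hence the series converges for |x| < 1/(21) = 1/21, so the radius of convergence is 1/21.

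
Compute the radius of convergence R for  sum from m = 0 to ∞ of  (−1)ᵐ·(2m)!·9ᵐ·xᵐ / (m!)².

Apply the ratio test: |a_{m+1}| / |a_m| = (2m+1)·(2m+2)/(m+1)² · 9, which tends to 36 as m → ∞.
Thus R = 1/(36) = 1/36.

R = 1/36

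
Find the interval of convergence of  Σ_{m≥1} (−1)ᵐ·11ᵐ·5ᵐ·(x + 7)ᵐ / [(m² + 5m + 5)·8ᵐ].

Apply the ratio test: |a_{m+1}| / |a_m| = [(m² + 5m + 5)/((m+1)² + 5(m+1) + 5)] · 11·5/8, which tends to 55/8 as m → ∞.
Thus R = 1/(55/8) = 8/55.
At x = -377/55: the series is dominated by a constant times Σ 1/m², which converges (p = 2 > 1).
When x = -393/55, absolute convergence follows by limit comparison with Σ 1/m².

[-393/55, -377/55]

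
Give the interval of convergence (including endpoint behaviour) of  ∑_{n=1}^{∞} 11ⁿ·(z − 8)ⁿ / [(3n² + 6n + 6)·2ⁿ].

Apply the ratio test: |a_{n+1}| / |a_n| = [(3n² + 6n + 6)/(3(n+1)² + 6(n+1) + 6)] · 11/2, which tends to 11/2 as n → ∞.
Hence the series converges for |z − 8| < 1/(11/2) = 2/11, so the radius of convergence is 2/11.
When z = 90/11, the terms are on the order of 1/n², so the series converges absolutely by comparison with the p-series (p = 2 > 1).
Check z = 86/11: absolute convergence follows by limit comparison with Σ 1/n².

[86/11, 90/11]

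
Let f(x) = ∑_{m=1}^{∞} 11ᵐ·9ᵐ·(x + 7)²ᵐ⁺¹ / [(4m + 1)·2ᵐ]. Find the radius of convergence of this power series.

R = √22/33

Ratio test: |a_{m+1}/a_m| = [(4m + 1)/(4(m+1) + 1)] · 11·9/2 → 99/2 as m → ∞.
Successive powers of (x + 7) differ by 2, so the series converges when |x + 7|² · 99/2 < 1, i.e. |x + 7| < √(2/99). So R = √22/33.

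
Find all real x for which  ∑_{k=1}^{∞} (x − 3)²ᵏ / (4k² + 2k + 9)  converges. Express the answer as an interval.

Apply the ratio test: |a_{k+1}| / |a_k| = (4k² + 2k + 9)/(4(k+1)² + 2(k+1) + 9), which tends to 1 as k → ∞.
Writing y = (x − 3)², the series in y has radius 1, so |x − 3| < √(1) = 1 and R = 1.
At x = 4: the series is dominated by a constant times Σ 1/k², which converges (p = 2 > 1).
Check x = 2: the terms are on the order of 1/k², so the series converges absolutely by comparison with the p-series (p = 2 > 1).

[2, 4]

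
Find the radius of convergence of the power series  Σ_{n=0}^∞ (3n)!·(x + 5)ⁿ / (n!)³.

The ratio of consecutive coefficients is (3n+1)·(3n+2)·(3n+3)/(n+1)³ → 27.
Hence the series converges for |x + 5| < 1/(27) = 1/27, so the radius of convergence is 1/27.

R = 1/27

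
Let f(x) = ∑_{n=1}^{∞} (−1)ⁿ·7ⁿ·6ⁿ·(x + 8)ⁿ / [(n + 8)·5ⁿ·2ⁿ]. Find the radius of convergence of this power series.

R = 5/21

Apply the ratio test: |a_{n+1}| / |a_n| = [(n + 8)/((n+1) + 8)] · 7·6/(5·2), which tends to 21/5 as n → ∞.
Hence the series converges for |x + 8| < 1/(21/5) = 5/21, so the radius of convergence is 5/21.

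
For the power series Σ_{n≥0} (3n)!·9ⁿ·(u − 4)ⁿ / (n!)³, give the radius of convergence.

R = 1/243

Ratio test: |a_{n+1}/a_n| = (3n+1)·(3n+2)·(3n+3)/(n+1)³ · 9 → 243 as n → ∞.
Convergence for |u − 4| · 243 < 1, i.e. |u − 4| < 1/243. So R = 1/243.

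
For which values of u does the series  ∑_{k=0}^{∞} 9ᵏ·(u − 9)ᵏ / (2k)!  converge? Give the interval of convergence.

Ratio test: |a_{k+1}/a_k| = 9 · 1/[(2k+1)·(2k+2)] → 0 as k → ∞.
The limit is 0, so the series converges for all u; R = ∞.

(−∞, ∞)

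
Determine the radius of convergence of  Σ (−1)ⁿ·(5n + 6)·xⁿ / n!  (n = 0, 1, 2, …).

R = ∞

Ratio test: |a_{n+1}/a_n| = (5(n+1) + 6)/(5n + 6) · 1/(n+1) → 0 as n → ∞.
Since the limit is 0 < 1 for every x, the series converges on all of ℝ and R = ∞.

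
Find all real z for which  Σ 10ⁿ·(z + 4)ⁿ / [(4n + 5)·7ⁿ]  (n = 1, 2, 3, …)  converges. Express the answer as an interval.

Ratio test: |a_{n+1}/a_n| = [(4n + 5)/(4(n+1) + 5)] · 10/7 → 10/7 as n → ∞.
Hence the series converges for |z + 4| < 1/(10/7) = 7/10, so the radius of convergence is 7/10.
Endpoint z = -33/10: the terms behave like c/n; limit comparison with the harmonic series gives divergence.
When z = -47/10, the terms alternate in sign and decrease monotonically to 0 in absolute value (size ~ c/n), so the alternating series test gives convergence.

[-47/10, -33/10)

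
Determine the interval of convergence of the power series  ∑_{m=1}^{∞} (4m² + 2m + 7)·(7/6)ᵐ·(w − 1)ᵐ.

Ratio test: |a_{m+1}/a_m| = [(4(m+1)² + 2(m+1) + 7)/(4m² + 2m + 7)] · 7/6 → 7/6 as m → ∞.
The series converges when 7/6 · |w − 1| < 1, giving R = 6/7.
At w = 13/7: the m-th term does not approach 0; divergence by the term test.
At w = 1/7: the terms do not tend to 0, so the series diverges.

(1/7, 13/7)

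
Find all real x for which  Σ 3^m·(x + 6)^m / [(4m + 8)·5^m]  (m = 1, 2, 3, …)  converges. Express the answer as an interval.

Apply the ratio test: |a_{m+1}| / |a_m| = [(4m + 8)/(4(m+1) + 8)] · 3/5, which tends to 3/5 as m → ∞.
Hence the series converges for |x + 6| < 1/(3/5) = 5/3, so the radius of convergence is 5/3.
At x = -13/3: comparison with the harmonic series Σ 1/m shows the series diverges.
Check x = -23/3: the terms alternate in sign and decrease monotonically to 0 in absolute value (size ~ c/m), so the alternating series test gives convergence.

[-23/3, -13/3)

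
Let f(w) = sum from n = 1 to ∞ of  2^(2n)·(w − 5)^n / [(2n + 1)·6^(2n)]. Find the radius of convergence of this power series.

R = 9

Ratio test: |a_{n+1}/a_n| = [(2n + 1)/(2(n+1) + 1)] · 4/36 → 1/9 as n → ∞.
Thus R = 1/(1/9) = 9.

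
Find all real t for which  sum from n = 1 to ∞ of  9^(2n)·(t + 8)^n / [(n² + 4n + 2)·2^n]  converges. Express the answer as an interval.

[-650/81, -646/81]

Ratio test: |a_{n+1}/a_n| = [(n² + 4n + 2)/((n+1)² + 4(n+1) + 2)] · 81/2 → 81/2 as n → ∞.
The series converges when 81/2 · |t + 8| < 1, giving R = 2/81.
When t = -646/81, absolute convergence follows by limit comparison with Σ 1/n².
When t = -650/81, the terms are on the order of 1/n², so the series converges absolutely by comparison with the p-series (p = 2 > 1).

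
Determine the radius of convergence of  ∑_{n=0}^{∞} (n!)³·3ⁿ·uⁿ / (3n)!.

R = 9

By the ratio test, |a_{n+1}/a_n| = (n+1)³/[(3n+1)·(3n+2)·(3n+3)] · 3 → 1/9.
Convergence for |u| · 1/9 < 1, i.e. |u| < 9. So R = 9.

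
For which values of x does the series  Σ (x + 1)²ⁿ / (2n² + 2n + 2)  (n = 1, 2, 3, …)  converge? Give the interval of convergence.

Ratio test: |a_{n+1}/a_n| = (2n² + 2n + 2)/(2(n+1)² + 2(n+1) + 2) → 1 as n → ∞.
Writing y = (x + 1)², the series in y has radius 1, so |x + 1| < √(1) = 1 and R = 1.
Check x = 0: the series is dominated by a constant times Σ 1/n², which converges (p = 2 > 1).
At x = -2: the terms are on the order of 1/n², so the series converges absolutely by comparison with the p-series (p = 2 > 1).

[-2, 0]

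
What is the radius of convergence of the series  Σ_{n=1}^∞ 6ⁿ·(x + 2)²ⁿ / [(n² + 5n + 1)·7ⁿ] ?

Apply the ratio test: |a_{n+1}| / |a_n| = [(n² + 5n + 1)/((n+1)² + 5(n+1) + 1)] · 6/7, which tends to 6/7 as n → ∞.
Successive powers of (x + 2) differ by 2, so the series converges when |x + 2|² · 6/7 < 1, i.e. |x + 2| < √(7/6). So R = √42/6.

R = √42/6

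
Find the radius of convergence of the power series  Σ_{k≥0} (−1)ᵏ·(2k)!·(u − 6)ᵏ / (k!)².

By the ratio test, |a_{k+1}/a_k| = (2k+1)·(2k+2)/(k+1)² → 4.
Hence the series converges for |u − 6| < 1/(4) = 1/4, so the radius of convergence is 1/4.

R = 1/4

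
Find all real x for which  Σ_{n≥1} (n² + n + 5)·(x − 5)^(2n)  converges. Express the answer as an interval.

By the ratio test, |a_{n+1}/a_n| = ((n+1)² + (n+1) + 5)/(n² + n + 5) → 1.
Writing y = (x − 5)², the series in y has radius 1, so |x − 5| < √(1) = 1 and R = 1.
At x = 6: the terms do not tend to 0, so the series diverges.
At x = 4: the terms have absolute value of order n², which does not tend to 0, so the series diverges by the divergence test.

(4, 6)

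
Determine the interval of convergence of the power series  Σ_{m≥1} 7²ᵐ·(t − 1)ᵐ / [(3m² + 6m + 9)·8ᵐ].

Ratio test: |a_{m+1}/a_m| = [(3m² + 6m + 9)/(3(m+1)² + 6(m+1) + 9)] · 49/8 → 49/8 as m → ∞.
Convergence for |t − 1| · 49/8 < 1, i.e. |t − 1| < 8/49. So R = 8/49.
Check t = 57/49: absolute convergence follows by limit comparison with Σ 1/m².
Endpoint t = 41/49: absolute convergence follows by limit comparison with Σ 1/m².

[41/49, 57/49]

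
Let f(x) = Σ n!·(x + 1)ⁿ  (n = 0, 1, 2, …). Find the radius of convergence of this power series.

Ratio test: |a_{n+1}/a_n| = (n+1) → ∞ as n → ∞.
Since the ratio → ∞, the series diverges for every x ≠ -1, and R = 0.

R = 0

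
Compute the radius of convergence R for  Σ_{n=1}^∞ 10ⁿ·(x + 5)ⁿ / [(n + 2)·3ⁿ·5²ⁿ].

R = 15/2

Ratio test: |a_{n+1}/a_n| = [(n + 2)/((n+1) + 2)] · 10/(3·25) → 2/15 as n → ∞.
The series converges when 2/15 · |x + 5| < 1, giving R = 15/2.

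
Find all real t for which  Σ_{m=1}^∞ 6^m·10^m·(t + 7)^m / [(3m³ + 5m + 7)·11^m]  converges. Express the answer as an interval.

Apply the ratio test: |a_{m+1}| / |a_m| = [(3m³ + 5m + 7)/(3(m+1)³ + 5(m+1) + 7)] · 6·10/11, which tends to 60/11 as m → ∞.
The series converges when 60/11 · |t + 7| < 1, giving R = 11/60.
Endpoint t = -409/60: the terms are on the order of 1/m³, so the series converges absolutely by comparison with the p-series (p = 3 > 1).
Check t = -431/60: absolute convergence follows by limit comparison with Σ 1/m³.

[-431/60, -409/60]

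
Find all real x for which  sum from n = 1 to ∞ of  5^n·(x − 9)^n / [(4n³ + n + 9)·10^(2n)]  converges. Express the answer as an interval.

By the ratio test, |a_{n+1}/a_n| = [(4n³ + n + 9)/(4(n+1)³ + (n+1) + 9)] · 5/100 → 1/20.
Hence the series converges for |x − 9| < 1/(1/20) = 20, so the radius of convergence is 20.
Endpoint x = 29: the series is dominated by a constant times Σ 1/n³, which converges (p = 3 > 1).
Endpoint x = -11: absolute convergence follows by limit comparison with Σ 1/n³.

[-11, 29]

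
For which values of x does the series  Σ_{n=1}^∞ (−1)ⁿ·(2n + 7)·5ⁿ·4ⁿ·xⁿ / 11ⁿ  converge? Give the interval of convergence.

(-11/20, 11/20)

By the ratio test, |a_{n+1}/a_n| = [(2(n+1) + 7)/(2n + 7)] · 5·4/11 → 20/11.
Hence the series converges for |x| < 1/(20/11) = 11/20, so the radius of convergence is 11/20.
At x = 11/20: the n-th term does not approach 0; divergence by the term test.
Check x = -11/20: the terms have absolute value of order n, which does not tend to 0, so the series diverges by the divergence test.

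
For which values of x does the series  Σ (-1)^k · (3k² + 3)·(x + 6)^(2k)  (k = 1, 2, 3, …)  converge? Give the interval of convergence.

Ratio test: |a_{k+1}/a_k| = (3(k+1)² + 3)/(3k² + 3) → 1 as k → ∞.
Since the exponent of (x + 6) increases by 2 each term, convergence requires |x + 6|² < 1, hence R = 1.
At x = -5: the terms have absolute value of order k², which does not tend to 0, so the series diverges by the divergence test.
When x = -7, the terms have absolute value of order k², which does not tend to 0, so the series diverges by the divergence test.

(-7, -5)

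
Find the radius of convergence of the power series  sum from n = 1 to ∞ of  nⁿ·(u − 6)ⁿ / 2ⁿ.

Root test: |a_n|^(1/n) = n/2 → ∞.
The root grows without bound, so R = 0 (convergence only at u = 6).

R = 0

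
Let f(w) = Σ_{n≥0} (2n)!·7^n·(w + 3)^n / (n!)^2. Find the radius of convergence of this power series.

The ratio of consecutive coefficients is (2n+1)·(2n+2)/(n+1)² · 7 → 28.
Thus R = 1/(28) = 1/28.

R = 1/28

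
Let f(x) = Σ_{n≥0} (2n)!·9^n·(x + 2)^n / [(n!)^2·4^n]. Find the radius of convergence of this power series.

The ratio of consecutive coefficients is (2n+1)·(2n+2)/(n+1)² · 9/4 → 9.
The series converges when 9 · |x + 2| < 1, giving R = 1/9.

R = 1/9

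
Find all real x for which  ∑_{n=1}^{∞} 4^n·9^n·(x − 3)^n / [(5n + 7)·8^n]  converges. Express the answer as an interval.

The ratio of consecutive coefficients is [(5n + 7)/(5(n+1) + 7)] · 4·9/8 → 9/2.
Convergence for |x − 3| · 9/2 < 1, i.e. |x − 3| < 2/9. So R = 2/9.
Check x = 29/9: the terms behave like c/n; limit comparison with the harmonic series gives divergence.
When x = 25/9, convergence follows from the alternating series test (terms decrease monotonically to 0).

[25/9, 29/9)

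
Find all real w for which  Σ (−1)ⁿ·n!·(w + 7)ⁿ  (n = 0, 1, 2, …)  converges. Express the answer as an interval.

{-7}

By the ratio test, |a_{n+1}/a_n| = (n+1) → ∞.
Since the ratio → ∞, the series diverges for every w ≠ -7, and R = 0.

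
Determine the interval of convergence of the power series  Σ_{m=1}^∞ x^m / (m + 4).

Ratio test: |a_{m+1}/a_m| = (m + 4)/((m+1) + 4) → 1 as m → ∞.
Hence R = 1.
At x = 1: comparison with the harmonic series Σ 1/m shows the series diverges.
At x = -1: the terms alternate in sign and decrease monotonically to 0 in absolute value (size ~ c/m), so the alternating series test gives convergence.

[-1, 1)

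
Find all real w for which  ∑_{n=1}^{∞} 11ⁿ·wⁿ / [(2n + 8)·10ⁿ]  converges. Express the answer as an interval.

[-10/11, 10/11)

By the ratio test, |a_{n+1}/a_n| = [(2n + 8)/(2(n+1) + 8)] · 11/10 → 11/10.
Hence the series converges for |w| < 1/(11/10) = 10/11, so the radius of convergence is 10/11.
When w = 10/11, the terms behave like c/n; limit comparison with the harmonic series gives divergence.
Endpoint w = -10/11: the terms alternate in sign and decrease monotonically to 0 in absolute value (size ~ c/n), so the alternating series test gives convergence.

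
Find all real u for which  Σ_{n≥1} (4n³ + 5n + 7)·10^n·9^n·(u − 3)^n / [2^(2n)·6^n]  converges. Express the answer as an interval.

(41/15, 49/15)

By the ratio test, |a_{n+1}/a_n| = [(4(n+1)³ + 5(n+1) + 7)/(4n³ + 5n + 7)] · 10·9/(4·6) → 15/4.
Thus R = 1/(15/4) = 4/15.
Check u = 49/15: the terms have absolute value of order n³, which does not tend to 0, so the series diverges by the divergence test.
At u = 41/15: the terms do not tend to 0, so the series diverges.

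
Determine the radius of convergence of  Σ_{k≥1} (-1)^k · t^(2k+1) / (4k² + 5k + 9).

R = 1

Apply the ratio test: |a_{k+1}| / |a_k| = (4k² + 5k + 9)/(4(k+1)² + 5(k+1) + 9), which tends to 1 as k → ∞.
Writing y = t², the series in y has radius 1, so |t| < √(1) = 1 and R = 1.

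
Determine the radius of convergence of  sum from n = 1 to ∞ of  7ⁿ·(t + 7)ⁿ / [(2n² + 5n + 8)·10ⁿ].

Ratio test: |a_{n+1}/a_n| = [(2n² + 5n + 8)/(2(n+1)² + 5(n+1) + 8)] · 7/10 → 7/10 as n → ∞.
Convergence for |t + 7| · 7/10 < 1, i.e. |t + 7| < 10/7. So R = 10/7.

R = 10/7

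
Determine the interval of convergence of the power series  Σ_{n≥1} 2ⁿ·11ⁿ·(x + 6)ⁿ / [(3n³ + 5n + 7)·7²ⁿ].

[-181/22, -83/22]

Ratio test: |a_{n+1}/a_n| = [(3n³ + 5n + 7)/(3(n+1)³ + 5(n+1) + 7)] · 2·11/49 → 22/49 as n → ∞.
Thus R = 1/(22/49) = 49/22.
Endpoint x = -83/22: the terms are on the order of 1/n³, so the series converges absolutely by comparison with the p-series (p = 3 > 1).
At x = -181/22: the terms are on the order of 1/n³, so the series converges absolutely by comparison with the p-series (p = 3 > 1).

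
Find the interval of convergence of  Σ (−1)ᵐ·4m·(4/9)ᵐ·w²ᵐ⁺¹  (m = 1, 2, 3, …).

By the ratio test, |a_{m+1}/a_m| = [4(m+1)/4m] · 4/9 → 4/9.
Since the exponent of w increases by 2 each term, convergence requires |w|² < 9/4, hence R = 3/2.
When w = 3/2, the terms do not tend to 0, so the series diverges.
Endpoint w = -3/2: the terms do not tend to 0, so the series diverges.

(-3/2, 3/2)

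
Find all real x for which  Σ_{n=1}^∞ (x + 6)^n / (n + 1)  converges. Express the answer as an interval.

[-7, -5)

Ratio test: |a_{n+1}/a_n| = (n + 1)/((n+1) + 1) → 1 as n → ∞.
Hence R = 1.
Endpoint x = -5: the terms behave like c/n; limit comparison with the harmonic series gives divergence.
When x = -7, an alternating series whose terms decrease to 0 in absolute value, so it converges by the Leibniz criterion.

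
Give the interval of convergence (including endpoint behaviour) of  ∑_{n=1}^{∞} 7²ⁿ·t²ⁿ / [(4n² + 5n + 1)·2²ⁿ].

Apply the ratio test: |a_{n+1}| / |a_n| = [(4n² + 5n + 1)/(4(n+1)² + 5(n+1) + 1)] · 49/4, which tends to 49/4 as n → ∞.
Writing y = t², the series in y has radius 4/49, so |t| < √(4/49) = 2/7 and R = 2/7.
At t = 2/7: the series is dominated by a constant times Σ 1/n², which converges (p = 2 > 1).
Check t = -2/7: absolute convergence follows by limit comparison with Σ 1/n².

[-2/7, 2/7]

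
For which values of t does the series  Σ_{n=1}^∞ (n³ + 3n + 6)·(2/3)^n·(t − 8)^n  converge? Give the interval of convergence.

(13/2, 19/2)

Ratio test: |a_{n+1}/a_n| = [((n+1)³ + 3(n+1) + 6)/(n³ + 3n + 6)] · 2/3 → 2/3 as n → ∞.
The series converges when 2/3 · |t − 8| < 1, giving R = 3/2.
At t = 19/2: the terms have absolute value of order n³, which does not tend to 0, so the series diverges by the divergence test.
Endpoint t = 13/2: the terms have absolute value of order n³, which does not tend to 0, so the series diverges by the divergence test.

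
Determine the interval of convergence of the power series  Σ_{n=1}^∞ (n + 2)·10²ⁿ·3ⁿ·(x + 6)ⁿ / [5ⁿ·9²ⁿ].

By the ratio test, |a_{n+1}/a_n| = [((n+1) + 2)/(n + 2)] · 100·3/(5·81) → 20/27.
The series converges when 20/27 · |x + 6| < 1, giving R = 27/20.
When x = -93/20, the terms have absolute value of order n, which does not tend to 0, so the series diverges by the divergence test.
Check x = -147/20: the terms do not tend to 0, so the series diverges.

(-147/20, -93/20)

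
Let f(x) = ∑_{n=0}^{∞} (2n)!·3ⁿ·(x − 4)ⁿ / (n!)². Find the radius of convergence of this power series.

By the ratio test, |a_{n+1}/a_n| = (2n+1)·(2n+2)/(n+1)² · 3 → 12.
Convergence for |x − 4| · 12 < 1, i.e. |x − 4| < 1/12. So R = 1/12.

R = 1/12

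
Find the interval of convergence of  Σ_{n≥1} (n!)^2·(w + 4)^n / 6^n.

Apply the ratio test: |a_{n+1}| / |a_n| = (n+1)² · 1/6, which tends to ∞ as n → ∞.
Since the ratio → ∞, the series diverges for every w ≠ -4, and R = 0.

{-4}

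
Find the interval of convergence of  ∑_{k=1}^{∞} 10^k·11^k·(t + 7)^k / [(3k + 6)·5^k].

The ratio of consecutive coefficients is [(3k + 6)/(3(k+1) + 6)] · 10·11/5 → 22.
The series converges when 22 · |t + 7| < 1, giving R = 1/22.
At t = -153/22: comparison with the harmonic series Σ 1/k shows the series diverges.
When t = -155/22, the terms alternate in sign and decrease monotonically to 0 in absolute value (size ~ c/k), so the alternating series test gives convergence.

[-155/22, -153/22)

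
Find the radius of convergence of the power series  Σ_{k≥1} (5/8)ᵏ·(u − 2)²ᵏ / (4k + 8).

Apply the ratio test: |a_{k+1}| / |a_k| = [(4k + 8)/(4(k+1) + 8)] · 5/8, which tends to 5/8 as k → ∞.
Since the exponent of (u − 2) increases by 2 each term, convergence requires |u − 2|² < 8/5, hence R = 2√10/5.

R = 2√10/5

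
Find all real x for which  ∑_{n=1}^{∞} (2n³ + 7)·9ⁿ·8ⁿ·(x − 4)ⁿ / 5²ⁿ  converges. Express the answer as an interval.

(263/72, 313/72)

Apply the ratio test: |a_{n+1}| / |a_n| = [(2(n+1)³ + 7)/(2n³ + 7)] · 9·8/25, which tends to 72/25 as n → ∞.
Convergence for |x − 4| · 72/25 < 1, i.e. |x − 4| < 25/72. So R = 25/72.
At x = 313/72: the terms do not tend to 0, so the series diverges.
Check x = 263/72: the terms have absolute value of order n³, which does not tend to 0, so the series diverges by the divergence test.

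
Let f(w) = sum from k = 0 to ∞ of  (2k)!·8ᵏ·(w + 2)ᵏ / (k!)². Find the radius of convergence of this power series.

R = 1/32

The ratio of consecutive coefficients is (2k+1)·(2k+2)/(k+1)² · 8 → 32.
Hence the series converges for |w + 2| < 1/(32) = 1/32, so the radius of convergence is 1/32.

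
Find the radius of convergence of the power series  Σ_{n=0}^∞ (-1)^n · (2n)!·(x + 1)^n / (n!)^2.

R = 1/4

Apply the ratio test: |a_{n+1}| / |a_n| = (2n+1)·(2n+2)/(n+1)², which tends to 4 as n → ∞.
Hence the series converges for |x + 1| < 1/(4) = 1/4, so the radius of convergence is 1/4.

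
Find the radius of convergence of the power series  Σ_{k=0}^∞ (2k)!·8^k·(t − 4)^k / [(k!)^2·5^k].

Apply the ratio test: |a_{k+1}| / |a_k| = (2k+1)·(2k+2)/(k+1)² · 8/5, which tends to 32/5 as k → ∞.
Convergence for |t − 4| · 32/5 < 1, i.e. |t − 4| < 5/32. So R = 5/32.

R = 5/32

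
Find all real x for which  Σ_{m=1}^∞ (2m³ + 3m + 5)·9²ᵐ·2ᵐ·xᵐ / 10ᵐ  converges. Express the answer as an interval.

(-5/81, 5/81)

Ratio test: |a_{m+1}/a_m| = [(2(m+1)³ + 3(m+1) + 5)/(2m³ + 3m + 5)] · 81·2/10 → 81/5 as m → ∞.
Hence the series converges for |x| < 1/(81/5) = 5/81, so the radius of convergence is 5/81.
Check x = 5/81: the terms have absolute value of order m³, which does not tend to 0, so the series diverges by the divergence test.
Check x = -5/81: the m-th term does not approach 0; divergence by the term test.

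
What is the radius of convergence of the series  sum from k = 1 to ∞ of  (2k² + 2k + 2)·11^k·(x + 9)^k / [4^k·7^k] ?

R = 28/11

Apply the ratio test: |a_{k+1}| / |a_k| = [(2(k+1)² + 2(k+1) + 2)/(2k² + 2k + 2)] · 11/(4·7), which tends to 11/28 as k → ∞.
Hence the series converges for |x + 9| < 1/(11/28) = 28/11, so the radius of convergence is 28/11.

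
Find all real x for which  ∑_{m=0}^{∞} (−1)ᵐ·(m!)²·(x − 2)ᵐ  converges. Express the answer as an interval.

By the ratio test, |a_{m+1}/a_m| = (m+1)² → ∞.
Since the ratio → ∞, the series diverges for every x ≠ 2, and R = 0.

{2}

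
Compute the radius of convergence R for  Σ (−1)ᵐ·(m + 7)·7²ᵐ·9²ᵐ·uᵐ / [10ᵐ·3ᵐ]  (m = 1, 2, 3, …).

R = 10/1323

By the ratio test, |a_{m+1}/a_m| = [((m+1) + 7)/(m + 7)] · 49·81/(10·3) → 1323/10.
The series converges when 1323/10 · |u| < 1, giving R = 10/1323.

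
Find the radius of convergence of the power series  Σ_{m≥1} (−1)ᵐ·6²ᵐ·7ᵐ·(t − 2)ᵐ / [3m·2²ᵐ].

R = 1/63

Ratio test: |a_{m+1}/a_m| = [3m/3(m+1)] · 36·7/4 → 63 as m → ∞.
The series converges when 63 · |t − 2| < 1, giving R = 1/63.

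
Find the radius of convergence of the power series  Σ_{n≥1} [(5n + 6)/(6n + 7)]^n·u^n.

Applying the root test, |a_n|^(1/n) = (5n + 6)/(6n + 7) → 5/6.
Thus R = 1/(5/6) = 6/5.

R = 6/5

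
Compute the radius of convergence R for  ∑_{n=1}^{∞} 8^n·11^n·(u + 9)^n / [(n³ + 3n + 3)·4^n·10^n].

Ratio test: |a_{n+1}/a_n| = [(n³ + 3n + 3)/((n+1)³ + 3(n+1) + 3)] · 8·11/(4·10) → 11/5 as n → ∞.
Thus R = 1/(11/5) = 5/11.

R = 5/11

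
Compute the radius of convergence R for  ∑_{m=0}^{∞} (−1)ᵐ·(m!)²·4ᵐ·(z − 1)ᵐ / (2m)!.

R = 1

Ratio test: |a_{m+1}/a_m| = (m+1)²/[(2m+1)·(2m+2)] · 4 → 1 as m → ∞.
Hence R = 1.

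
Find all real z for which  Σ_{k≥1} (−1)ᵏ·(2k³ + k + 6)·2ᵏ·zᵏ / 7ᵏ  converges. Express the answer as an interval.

Apply the ratio test: |a_{k+1}| / |a_k| = [(2(k+1)³ + (k+1) + 6)/(2k³ + k + 6)] · 2/7, which tends to 2/7 as k → ∞.
Hence the series converges for |z| < 1/(2/7) = 7/2, so the radius of convergence is 7/2.
At z = 7/2: the k-th term does not approach 0; divergence by the term test.
When z = -7/2, the terms have absolute value of order k³, which does not tend to 0, so the series diverges by the divergence test.

(-7/2, 7/2)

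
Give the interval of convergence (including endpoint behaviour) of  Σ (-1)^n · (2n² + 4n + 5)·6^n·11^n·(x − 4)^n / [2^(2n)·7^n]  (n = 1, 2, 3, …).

Apply the ratio test: |a_{n+1}| / |a_n| = [(2(n+1)² + 4(n+1) + 5)/(2n² + 4n + 5)] · 6·11/(4·7), which tends to 33/14 as n → ∞.
Convergence for |x − 4| · 33/14 < 1, i.e. |x − 4| < 14/33. So R = 14/33.
At x = 146/33: the terms do not tend to 0, so the series diverges.
Endpoint x = 118/33: the terms have absolute value of order n², which does not tend to 0, so the series diverges by the divergence test.

(118/33, 146/33)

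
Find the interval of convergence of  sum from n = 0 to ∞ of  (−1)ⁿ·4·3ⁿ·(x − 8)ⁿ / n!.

(−∞, ∞)

The ratio of consecutive coefficients is 4/4 · 3 · 1/(n+1) → 0.
Since the limit is 0 < 1 for every x, the series converges on all of ℝ and R = ∞.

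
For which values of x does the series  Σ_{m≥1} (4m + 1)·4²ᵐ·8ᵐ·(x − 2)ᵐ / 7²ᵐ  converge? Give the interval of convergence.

(207/128, 305/128)

The ratio of consecutive coefficients is [(4(m+1) + 1)/(4m + 1)] · 16·8/49 → 128/49.
Convergence for |x − 2| · 128/49 < 1, i.e. |x − 2| < 49/128. So R = 49/128.
Endpoint x = 305/128: the m-th term does not approach 0; divergence by the term test.
When x = 207/128, the terms have absolute value of order m, which does not tend to 0, so the series diverges by the divergence test.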